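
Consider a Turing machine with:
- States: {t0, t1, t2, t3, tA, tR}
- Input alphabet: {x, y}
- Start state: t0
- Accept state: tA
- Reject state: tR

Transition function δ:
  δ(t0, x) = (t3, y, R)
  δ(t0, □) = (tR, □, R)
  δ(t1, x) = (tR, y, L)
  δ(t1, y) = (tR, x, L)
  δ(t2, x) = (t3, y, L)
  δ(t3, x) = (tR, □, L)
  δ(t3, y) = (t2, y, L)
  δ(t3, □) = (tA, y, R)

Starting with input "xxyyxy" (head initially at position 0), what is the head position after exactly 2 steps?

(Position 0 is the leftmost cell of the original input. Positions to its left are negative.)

Execution trace (head position shown):
Step 0: [t0]xxyyxy  (head at position 0)
Step 1: move right → y[t3]xyyxy  (head at position 1)
Step 2: move left → [tR]y□yyxy  (head at position 0)

After 2 steps, the head is at position 0.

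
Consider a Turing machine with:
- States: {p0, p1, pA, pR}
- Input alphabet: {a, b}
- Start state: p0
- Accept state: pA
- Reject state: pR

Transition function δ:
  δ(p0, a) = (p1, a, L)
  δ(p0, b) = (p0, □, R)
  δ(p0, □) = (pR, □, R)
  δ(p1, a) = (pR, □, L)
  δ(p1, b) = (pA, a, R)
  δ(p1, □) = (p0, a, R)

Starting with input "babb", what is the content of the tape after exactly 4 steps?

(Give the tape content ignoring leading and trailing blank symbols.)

Execution trace:
Initial: [p0]babb
Step 1: δ(p0, b) = (p0, □, R) → □[p0]abb
Step 2: δ(p0, a) = (p1, a, L) → [p1]□abb
Step 3: δ(p1, □) = (p0, a, R) → a[p0]abb
Step 4: δ(p0, a) = (p1, a, L) → [p1]aabb

After 4 steps, the tape (ignoring leading/trailing blanks) is: aabb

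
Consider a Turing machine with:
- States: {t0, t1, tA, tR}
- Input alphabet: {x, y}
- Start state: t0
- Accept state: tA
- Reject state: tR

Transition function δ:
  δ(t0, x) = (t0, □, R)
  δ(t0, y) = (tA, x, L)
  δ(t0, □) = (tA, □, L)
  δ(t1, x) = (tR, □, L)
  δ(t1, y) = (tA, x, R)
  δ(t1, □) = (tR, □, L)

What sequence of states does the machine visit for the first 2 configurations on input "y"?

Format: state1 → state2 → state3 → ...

Execution trace:
Initial: [t0]y
Step 1: δ(t0, y) = (tA, x, L) → [tA]□x

The machine reaches the accept state tA and halts.

State sequence: t0 → tA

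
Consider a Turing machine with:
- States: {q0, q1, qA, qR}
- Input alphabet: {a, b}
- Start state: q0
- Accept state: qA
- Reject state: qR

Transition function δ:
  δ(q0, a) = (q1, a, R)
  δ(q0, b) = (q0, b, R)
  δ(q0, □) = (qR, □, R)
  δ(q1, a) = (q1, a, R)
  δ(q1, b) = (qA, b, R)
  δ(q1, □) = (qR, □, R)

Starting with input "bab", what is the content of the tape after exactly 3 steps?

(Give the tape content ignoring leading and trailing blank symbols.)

Execution trace:
Initial: [q0]bab
Step 1: δ(q0, b) = (q0, b, R) → b[q0]ab
Step 2: δ(q0, a) = (q1, a, R) → ba[q1]b
Step 3: δ(q1, b) = (qA, b, R) → bab[qA]□

The machine reaches the accept state qA and halts.

After 3 steps, the tape (ignoring leading/trailing blanks) is: bab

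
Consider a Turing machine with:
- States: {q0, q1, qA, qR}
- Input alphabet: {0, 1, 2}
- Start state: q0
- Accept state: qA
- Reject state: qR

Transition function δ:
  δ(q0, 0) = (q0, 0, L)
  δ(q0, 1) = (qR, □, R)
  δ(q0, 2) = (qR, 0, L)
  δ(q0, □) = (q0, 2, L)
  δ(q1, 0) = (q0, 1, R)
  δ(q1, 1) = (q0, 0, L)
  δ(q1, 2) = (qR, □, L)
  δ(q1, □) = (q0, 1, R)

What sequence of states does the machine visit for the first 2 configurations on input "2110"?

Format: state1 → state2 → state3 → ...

Execution trace:
Initial: [q0]2110
Step 1: δ(q0, 2) = (qR, 0, L) → [qR]□0110

The machine reaches the reject state qR and halts.

State sequence: q0 → qR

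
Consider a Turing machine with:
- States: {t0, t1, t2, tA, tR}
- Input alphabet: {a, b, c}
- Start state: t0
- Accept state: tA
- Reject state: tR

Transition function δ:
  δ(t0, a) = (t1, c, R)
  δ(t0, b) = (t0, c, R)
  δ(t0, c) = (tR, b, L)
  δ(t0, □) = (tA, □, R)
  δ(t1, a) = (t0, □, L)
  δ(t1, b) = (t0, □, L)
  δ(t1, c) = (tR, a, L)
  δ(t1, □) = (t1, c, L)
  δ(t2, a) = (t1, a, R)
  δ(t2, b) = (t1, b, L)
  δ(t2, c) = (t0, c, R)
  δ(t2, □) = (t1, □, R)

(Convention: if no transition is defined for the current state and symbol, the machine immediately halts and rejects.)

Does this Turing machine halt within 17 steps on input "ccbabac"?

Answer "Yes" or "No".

Execution trace:
Initial: [t0]ccbabac
Step 1: δ(t0, c) = (tR, b, L) → [tR]□bcbabac

The machine reaches the reject state tR and halts.
The machine halted after 1 step (within the 17-step bound).

Answer: Yes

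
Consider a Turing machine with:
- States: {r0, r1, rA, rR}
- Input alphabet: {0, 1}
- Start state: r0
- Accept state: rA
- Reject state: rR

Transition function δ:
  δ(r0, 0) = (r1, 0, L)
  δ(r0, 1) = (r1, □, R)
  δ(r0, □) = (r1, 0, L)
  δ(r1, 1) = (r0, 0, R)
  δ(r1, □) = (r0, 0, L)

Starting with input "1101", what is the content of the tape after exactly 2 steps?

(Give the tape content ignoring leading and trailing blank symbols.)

Execution trace:
Initial: [r0]1101
Step 1: δ(r0, 1) = (r1, □, R) → □[r1]101
Step 2: δ(r1, 1) = (r0, 0, R) → □0[r0]01

After 2 steps, the tape (ignoring leading/trailing blanks) is: 001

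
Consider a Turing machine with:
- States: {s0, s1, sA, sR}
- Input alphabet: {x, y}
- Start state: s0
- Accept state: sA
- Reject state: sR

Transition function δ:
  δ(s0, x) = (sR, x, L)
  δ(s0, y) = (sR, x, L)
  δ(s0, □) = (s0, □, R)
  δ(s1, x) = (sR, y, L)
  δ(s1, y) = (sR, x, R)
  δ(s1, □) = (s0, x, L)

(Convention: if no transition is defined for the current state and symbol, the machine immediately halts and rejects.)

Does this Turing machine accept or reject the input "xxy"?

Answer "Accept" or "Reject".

Execution trace:
Initial: [s0]xxy
Step 1: δ(s0, x) = (sR, x, L) → [sR]□xxy

The machine reaches the reject state sR and halts.

Answer: Reject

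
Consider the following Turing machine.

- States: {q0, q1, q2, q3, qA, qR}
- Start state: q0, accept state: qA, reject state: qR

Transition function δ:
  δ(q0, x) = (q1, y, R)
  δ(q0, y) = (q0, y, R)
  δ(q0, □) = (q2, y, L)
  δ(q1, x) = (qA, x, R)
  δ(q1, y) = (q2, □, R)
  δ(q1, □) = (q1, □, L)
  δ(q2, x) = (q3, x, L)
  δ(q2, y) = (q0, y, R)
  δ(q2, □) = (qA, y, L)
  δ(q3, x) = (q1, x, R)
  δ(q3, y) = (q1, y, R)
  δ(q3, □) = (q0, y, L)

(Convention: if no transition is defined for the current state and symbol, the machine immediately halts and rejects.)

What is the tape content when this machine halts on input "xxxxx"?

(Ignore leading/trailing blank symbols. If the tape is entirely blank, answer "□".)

Execution trace:
Initial: [q0]xxxxx
Step 1: δ(q0, x) = (q1, y, R) → y[q1]xxxx
Step 2: δ(q1, x) = (qA, x, R) → yx[qA]xxx

The machine reaches the accept state qA and halts.

Final tape (ignoring leading/trailing blanks): yxxxx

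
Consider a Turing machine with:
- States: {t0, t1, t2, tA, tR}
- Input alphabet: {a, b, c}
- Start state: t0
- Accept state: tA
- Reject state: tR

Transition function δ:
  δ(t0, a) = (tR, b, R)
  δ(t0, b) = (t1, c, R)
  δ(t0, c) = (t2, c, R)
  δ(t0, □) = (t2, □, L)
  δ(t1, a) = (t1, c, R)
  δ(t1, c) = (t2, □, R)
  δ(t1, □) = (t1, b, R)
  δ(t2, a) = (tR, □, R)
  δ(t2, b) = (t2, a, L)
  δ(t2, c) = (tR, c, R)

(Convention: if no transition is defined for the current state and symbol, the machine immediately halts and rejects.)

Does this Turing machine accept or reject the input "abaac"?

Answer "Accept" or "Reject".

Execution trace:
Initial: [t0]abaac
Step 1: δ(t0, a) = (tR, b, R) → b[tR]baac

The machine reaches the reject state tR and halts.

Answer: Reject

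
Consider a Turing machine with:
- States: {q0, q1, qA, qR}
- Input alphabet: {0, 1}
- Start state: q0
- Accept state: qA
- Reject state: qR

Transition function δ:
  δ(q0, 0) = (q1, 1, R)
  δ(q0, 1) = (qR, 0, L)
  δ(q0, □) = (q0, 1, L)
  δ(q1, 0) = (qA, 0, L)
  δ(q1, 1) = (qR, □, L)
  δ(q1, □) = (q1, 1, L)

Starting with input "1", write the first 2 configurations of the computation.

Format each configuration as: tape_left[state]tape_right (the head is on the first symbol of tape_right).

Transitions applied:
Step 1: δ(q0, 1) = (qR, 0, L)

The first 2 configurations are:
[q0]1 ⊢ [qR]□0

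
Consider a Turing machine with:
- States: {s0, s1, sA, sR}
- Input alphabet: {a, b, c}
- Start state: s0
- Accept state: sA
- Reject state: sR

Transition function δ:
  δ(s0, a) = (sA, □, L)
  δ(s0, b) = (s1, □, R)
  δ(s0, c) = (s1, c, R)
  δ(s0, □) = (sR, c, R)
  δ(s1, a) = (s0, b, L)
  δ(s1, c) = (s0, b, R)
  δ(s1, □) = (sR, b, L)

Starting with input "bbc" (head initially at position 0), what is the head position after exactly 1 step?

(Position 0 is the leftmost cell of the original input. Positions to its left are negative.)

Execution trace (head position shown):
Step 0: [s0]bbc  (head at position 0)
Step 1: move right → □[s1]bc  (head at position 1)

After 1 step, the head is at position 1.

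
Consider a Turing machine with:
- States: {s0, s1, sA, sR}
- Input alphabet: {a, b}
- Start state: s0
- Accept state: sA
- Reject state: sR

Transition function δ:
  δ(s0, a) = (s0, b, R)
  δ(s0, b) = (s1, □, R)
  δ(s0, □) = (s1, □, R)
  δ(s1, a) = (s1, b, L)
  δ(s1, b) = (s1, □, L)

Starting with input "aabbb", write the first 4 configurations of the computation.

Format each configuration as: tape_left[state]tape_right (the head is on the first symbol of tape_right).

Transitions applied:
Step 1: δ(s0, a) = (s0, b, R)
Step 2: δ(s0, a) = (s0, b, R)
Step 3: δ(s0, b) = (s1, □, R)

The first 4 configurations are:
[s0]aabbb ⊢ b[s0]abbb ⊢ bb[s0]bbb ⊢ bb□[s1]bb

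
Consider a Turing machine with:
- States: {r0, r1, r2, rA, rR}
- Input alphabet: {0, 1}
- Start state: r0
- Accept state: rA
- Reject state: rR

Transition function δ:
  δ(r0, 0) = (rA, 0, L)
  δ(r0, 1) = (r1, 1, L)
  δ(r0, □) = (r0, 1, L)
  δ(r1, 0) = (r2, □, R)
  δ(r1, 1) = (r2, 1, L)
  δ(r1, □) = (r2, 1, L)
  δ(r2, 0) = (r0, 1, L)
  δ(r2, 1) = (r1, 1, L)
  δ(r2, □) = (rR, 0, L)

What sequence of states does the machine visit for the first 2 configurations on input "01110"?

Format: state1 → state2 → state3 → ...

Execution trace:
Initial: [r0]01110
Step 1: δ(r0, 0) = (rA, 0, L) → [rA]□01110

The machine reaches the accept state rA and halts.

State sequence: r0 → rA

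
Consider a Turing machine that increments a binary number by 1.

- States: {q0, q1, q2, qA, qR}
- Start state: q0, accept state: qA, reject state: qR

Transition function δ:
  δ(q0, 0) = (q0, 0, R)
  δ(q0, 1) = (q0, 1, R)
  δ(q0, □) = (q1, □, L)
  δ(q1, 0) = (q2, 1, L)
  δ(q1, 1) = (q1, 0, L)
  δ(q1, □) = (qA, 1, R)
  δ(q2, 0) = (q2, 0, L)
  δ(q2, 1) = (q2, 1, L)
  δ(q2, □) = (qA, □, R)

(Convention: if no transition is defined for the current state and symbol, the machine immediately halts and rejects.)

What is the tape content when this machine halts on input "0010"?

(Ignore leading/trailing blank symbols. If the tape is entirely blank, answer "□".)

Execution trace:
Initial: [q0]0010
Step 1: δ(q0, 0) = (q0, 0, R) → 0[q0]010
Step 2: δ(q0, 0) = (q0, 0, R) → 00[q0]10
Step 3: δ(q0, 1) = (q0, 1, R) → 001[q0]0
Step 4: δ(q0, 0) = (q0, 0, R) → 0010[q0]□
Step 5: δ(q0, □) = (q1, □, L) → 001[q1]0□
Step 6: δ(q1, 0) = (q2, 1, L) → 00[q2]11□
Step 7: δ(q2, 1) = (q2, 1, L) → 0[q2]011□
Step 8: δ(q2, 0) = (q2, 0, L) → [q2]0011□
Step 9: δ(q2, 0) = (q2, 0, L) → [q2]□0011□
Step 10: δ(q2, □) = (qA, □, R) → □[qA]0011□

The machine reaches the accept state qA and halts.

Final tape (ignoring leading/trailing blanks): 0011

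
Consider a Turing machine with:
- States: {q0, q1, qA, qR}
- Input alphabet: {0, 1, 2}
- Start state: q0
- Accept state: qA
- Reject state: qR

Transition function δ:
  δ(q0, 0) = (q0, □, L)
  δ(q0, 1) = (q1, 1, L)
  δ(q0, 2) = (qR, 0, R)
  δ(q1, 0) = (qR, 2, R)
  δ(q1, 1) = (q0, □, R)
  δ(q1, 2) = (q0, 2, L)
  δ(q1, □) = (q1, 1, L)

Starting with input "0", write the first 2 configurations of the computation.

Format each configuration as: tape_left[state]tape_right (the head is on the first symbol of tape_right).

Transitions applied:
Step 1: δ(q0, 0) = (q0, □, L)

The first 2 configurations are:
[q0]0 ⊢ [q0]□□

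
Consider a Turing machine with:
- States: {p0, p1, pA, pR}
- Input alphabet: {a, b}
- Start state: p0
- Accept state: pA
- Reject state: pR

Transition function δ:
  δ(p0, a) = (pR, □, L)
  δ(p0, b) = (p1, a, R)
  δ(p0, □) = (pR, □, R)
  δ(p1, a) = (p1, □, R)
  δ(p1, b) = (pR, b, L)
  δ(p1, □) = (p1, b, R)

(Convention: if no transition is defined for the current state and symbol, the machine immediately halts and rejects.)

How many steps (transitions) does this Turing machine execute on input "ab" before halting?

Execution trace:
Initial: [p0]ab
Step 1: δ(p0, a) = (pR, □, L) → [pR]□□b

The machine reaches the reject state pR and halts.

The machine executed 1 step before halting.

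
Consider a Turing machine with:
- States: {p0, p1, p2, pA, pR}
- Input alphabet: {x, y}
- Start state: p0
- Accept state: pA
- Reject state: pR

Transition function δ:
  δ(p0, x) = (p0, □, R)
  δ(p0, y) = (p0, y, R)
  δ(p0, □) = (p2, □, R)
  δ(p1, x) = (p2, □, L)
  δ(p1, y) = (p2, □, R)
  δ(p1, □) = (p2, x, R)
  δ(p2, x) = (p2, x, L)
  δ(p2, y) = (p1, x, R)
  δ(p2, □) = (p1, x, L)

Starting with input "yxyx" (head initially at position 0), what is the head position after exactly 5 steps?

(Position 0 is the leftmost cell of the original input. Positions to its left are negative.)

Execution trace (head position shown):
Step 0: [p0]yxyx  (head at position 0)
Step 1: move right → y[p0]xyx  (head at position 1)
Step 2: move right → y□[p0]yx  (head at position 2)
Step 3: move right → y□y[p0]x  (head at position 3)
Step 4: move right → y□y□[p0]□  (head at position 4)
Step 5: move right → y□y□□[p2]□  (head at position 5)

After 5 steps, the head is at position 5.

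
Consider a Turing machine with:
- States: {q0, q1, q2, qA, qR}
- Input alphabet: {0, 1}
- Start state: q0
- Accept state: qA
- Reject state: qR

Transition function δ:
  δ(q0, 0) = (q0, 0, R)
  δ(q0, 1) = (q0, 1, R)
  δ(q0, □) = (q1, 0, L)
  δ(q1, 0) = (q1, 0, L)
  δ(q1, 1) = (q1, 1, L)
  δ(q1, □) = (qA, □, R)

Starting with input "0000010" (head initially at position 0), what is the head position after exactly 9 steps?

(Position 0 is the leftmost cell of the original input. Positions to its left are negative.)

Execution trace (head position shown):
Step 0: [q0]0000010  (head at position 0)
Step 1: move right → 0[q0]000010  (head at position 1)
Step 2: move right → 00[q0]00010  (head at position 2)
Step 3: move right → 000[q0]0010  (head at position 3)
Step 4: move right → 0000[q0]010  (head at position 4)
Step 5: move right → 00000[q0]10  (head at position 5)
Step 6: move right → 000001[q0]0  (head at position 6)
Step 7: move right → 0000010[q0]□  (head at position 7)
Step 8: move left → 000001[q1]00  (head at position 6)
Step 9: move left → 00000[q1]100  (head at position 5)

After 9 steps, the head is at position 5.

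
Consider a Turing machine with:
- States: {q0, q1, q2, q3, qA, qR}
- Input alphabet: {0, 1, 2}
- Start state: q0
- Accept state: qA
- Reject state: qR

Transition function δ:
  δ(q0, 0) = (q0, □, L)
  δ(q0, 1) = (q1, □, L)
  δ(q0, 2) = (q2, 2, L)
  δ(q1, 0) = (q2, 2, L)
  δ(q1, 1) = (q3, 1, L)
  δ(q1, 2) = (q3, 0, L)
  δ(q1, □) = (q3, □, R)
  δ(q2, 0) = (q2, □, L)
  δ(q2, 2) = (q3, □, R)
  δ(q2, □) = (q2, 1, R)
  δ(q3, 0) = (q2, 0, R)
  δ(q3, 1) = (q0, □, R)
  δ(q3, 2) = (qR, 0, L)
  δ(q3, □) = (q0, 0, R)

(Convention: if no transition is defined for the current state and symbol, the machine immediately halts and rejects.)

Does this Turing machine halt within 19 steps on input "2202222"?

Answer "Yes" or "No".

Execution trace:
Initial: [q0]2202222
Step 1: δ(q0, 2) = (q2, 2, L) → [q2]□2202222
Step 2: δ(q2, □) = (q2, 1, R) → 1[q2]2202222
Step 3: δ(q2, 2) = (q3, □, R) → 1□[q3]202222
Step 4: δ(q3, 2) = (qR, 0, L) → 1[qR]□002222

The machine reaches the reject state qR and halts.
The machine halted after 4 steps (within the 19-step bound).

Answer: Yes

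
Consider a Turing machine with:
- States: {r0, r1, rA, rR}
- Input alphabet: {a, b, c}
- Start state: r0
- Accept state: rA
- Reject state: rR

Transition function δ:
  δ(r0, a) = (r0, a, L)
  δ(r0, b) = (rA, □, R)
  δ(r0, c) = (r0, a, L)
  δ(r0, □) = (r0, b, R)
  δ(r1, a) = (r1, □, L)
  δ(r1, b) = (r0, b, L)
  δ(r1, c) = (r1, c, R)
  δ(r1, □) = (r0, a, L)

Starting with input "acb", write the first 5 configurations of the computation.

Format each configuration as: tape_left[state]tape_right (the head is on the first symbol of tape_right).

Transitions applied:
Step 1: δ(r0, a) = (r0, a, L)
Step 2: δ(r0, □) = (r0, b, R)
Step 3: δ(r0, a) = (r0, a, L)
Step 4: δ(r0, b) = (rA, □, R)

The first 5 configurations are:
[r0]acb ⊢ [r0]□acb ⊢ b[r0]acb ⊢ [r0]bacb ⊢ □[rA]acb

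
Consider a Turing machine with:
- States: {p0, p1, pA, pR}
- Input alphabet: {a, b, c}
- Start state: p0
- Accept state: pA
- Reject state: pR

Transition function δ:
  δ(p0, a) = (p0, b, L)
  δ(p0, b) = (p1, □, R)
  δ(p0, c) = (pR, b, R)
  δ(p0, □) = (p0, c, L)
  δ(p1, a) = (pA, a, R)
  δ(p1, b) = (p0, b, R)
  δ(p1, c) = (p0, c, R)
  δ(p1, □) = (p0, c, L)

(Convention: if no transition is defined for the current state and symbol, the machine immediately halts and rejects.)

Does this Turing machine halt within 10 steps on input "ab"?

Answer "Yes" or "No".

Execution trace:
Initial: [p0]ab
Step 1: δ(p0, a) = (p0, b, L) → [p0]□bb
Step 2: δ(p0, □) = (p0, c, L) → [p0]□cbb
Step 3: δ(p0, □) = (p0, c, L) → [p0]□ccbb
Step 4: δ(p0, □) = (p0, c, L) → [p0]□cccbb
Step 5: δ(p0, □) = (p0, c, L) → [p0]□ccccbb
Step 6: δ(p0, □) = (p0, c, L) → [p0]□cccccbb
Step 7: δ(p0, □) = (p0, c, L) → [p0]□ccccccbb
Step 8: δ(p0, □) = (p0, c, L) → [p0]□cccccccbb
Step 9: δ(p0, □) = (p0, c, L) → [p0]□ccccccccbb
Step 10: δ(p0, □) = (p0, c, L) → [p0]□cccccccccbb

The machine has not reached a halting state after 10 steps.
The machine did not halt within the 10-step bound.

Answer: No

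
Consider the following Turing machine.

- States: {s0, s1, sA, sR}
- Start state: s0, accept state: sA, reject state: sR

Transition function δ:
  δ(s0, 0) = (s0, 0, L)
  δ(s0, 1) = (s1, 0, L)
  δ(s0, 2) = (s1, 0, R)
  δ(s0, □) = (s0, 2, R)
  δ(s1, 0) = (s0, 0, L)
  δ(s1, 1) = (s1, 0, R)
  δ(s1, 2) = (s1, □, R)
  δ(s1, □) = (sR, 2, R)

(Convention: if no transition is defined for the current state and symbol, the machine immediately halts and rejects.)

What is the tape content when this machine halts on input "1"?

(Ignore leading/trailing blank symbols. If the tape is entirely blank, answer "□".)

Execution trace:
Initial: [s0]1
Step 1: δ(s0, 1) = (s1, 0, L) → [s1]□0
Step 2: δ(s1, □) = (sR, 2, R) → 2[sR]0

The machine reaches the reject state sR and halts.

Final tape (ignoring leading/trailing blanks): 20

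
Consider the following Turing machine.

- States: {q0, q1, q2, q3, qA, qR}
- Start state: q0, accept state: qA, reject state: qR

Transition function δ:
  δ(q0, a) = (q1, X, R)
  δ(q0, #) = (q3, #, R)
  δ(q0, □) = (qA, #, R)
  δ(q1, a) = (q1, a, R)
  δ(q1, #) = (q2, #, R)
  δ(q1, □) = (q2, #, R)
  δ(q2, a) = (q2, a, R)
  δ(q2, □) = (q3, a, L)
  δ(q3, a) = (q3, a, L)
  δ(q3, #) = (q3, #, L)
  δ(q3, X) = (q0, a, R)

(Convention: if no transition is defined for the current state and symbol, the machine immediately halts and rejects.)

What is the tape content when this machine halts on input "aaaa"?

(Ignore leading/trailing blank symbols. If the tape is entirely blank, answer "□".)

Execution trace:
Initial: [q0]aaaa
Step 1: δ(q0, a) = (q1, X, R) → X[q1]aaa
Step 2: δ(q1, a) = (q1, a, R) → Xa[q1]aa
Step 3: δ(q1, a) = (q1, a, R) → Xaa[q1]a
Step 4: δ(q1, a) = (q1, a, R) → Xaaa[q1]□
Step 5: δ(q1, □) = (q2, #, R) → Xaaa#[q2]□
Step 6: δ(q2, □) = (q3, a, L) → Xaaa[q3]#a
Step 7: δ(q3, #) = (q3, #, L) → Xaa[q3]a#a
Step 8: δ(q3, a) = (q3, a, L) → Xa[q3]aa#a
Step 9: δ(q3, a) = (q3, a, L) → X[q3]aaa#a
Step 10: δ(q3, a) = (q3, a, L) → [q3]Xaaa#a
Step 11: δ(q3, X) = (q0, a, R) → a[q0]aaa#a
Step 12: δ(q0, a) = (q1, X, R) → aX[q1]aa#a
Step 13: δ(q1, a) = (q1, a, R) → aXa[q1]a#a
Step 14: δ(q1, a) = (q1, a, R) → aXaa[q1]#a
Step 15: δ(q1, #) = (q2, #, R) → aXaa#[q2]a
Step 16: δ(q2, a) = (q2, a, R) → aXaa#a[q2]□
Step 17: δ(q2, □) = (q3, a, L) → aXaa#[q3]aa
Step 18: δ(q3, a) = (q3, a, L) → aXaa[q3]#aa
Step 19: δ(q3, #) = (q3, #, L) → aXa[q3]a#aa
Step 20: δ(q3, a) = (q3, a, L) → aX[q3]aa#aa
Step 21: δ(q3, a) = (q3, a, L) → a[q3]Xaa#aa
Step 22: δ(q3, X) = (q0, a, R) → aa[q0]aa#aa
Step 23: δ(q0, a) = (q1, X, R) → aaX[q1]a#aa
Step 24: δ(q1, a) = (q1, a, R) → aaXa[q1]#aa
Step 25: δ(q1, #) = (q2, #, R) → aaXa#[q2]aa
Step 26: δ(q2, a) = (q2, a, R) → aaXa#a[q2]a
Step 27: δ(q2, a) = (q2, a, R) → aaXa#aa[q2]□
Step 28: δ(q2, □) = (q3, a, L) → aaXa#a[q3]aa
Step 29: δ(q3, a) = (q3, a, L) → aaXa#[q3]aaa
Step 30: δ(q3, a) = (q3, a, L) → aaXa[q3]#aaa
Step 31: δ(q3, #) = (q3, #, L) → aaX[q3]a#aaa
Step 32: δ(q3, a) = (q3, a, L) → aa[q3]Xa#aaa
Step 33: δ(q3, X) = (q0, a, R) → aaa[q0]a#aaa
Step 34: δ(q0, a) = (q1, X, R) → aaaX[q1]#aaa
Step 35: δ(q1, #) = (q2, #, R) → aaaX#[q2]aaa
Step 36: δ(q2, a) = (q2, a, R) → aaaX#a[q2]aa
Step 37: δ(q2, a) = (q2, a, R) → aaaX#aa[q2]a
Step 38: δ(q2, a) = (q2, a, R) → aaaX#aaa[q2]□
Step 39: δ(q2, □) = (q3, a, L) → aaaX#aa[q3]aa
Step 40: δ(q3, a) = (q3, a, L) → aaaX#a[q3]aaa
Step 41: δ(q3, a) = (q3, a, L) → aaaX#[q3]aaaa
Step 42: δ(q3, a) = (q3, a, L) → aaaX[q3]#aaaa
Step 43: δ(q3, #) = (q3, #, L) → aaa[q3]X#aaaa
Step 44: δ(q3, X) = (q0, a, R) → aaaa[q0]#aaaa
Step 45: δ(q0, #) = (q3, #, R) → aaaa#[q3]aaaa
Step 46: δ(q3, a) = (q3, a, L) → aaaa[q3]#aaaa
Step 47: δ(q3, #) = (q3, #, L) → aaa[q3]a#aaaa
Step 48: δ(q3, a) = (q3, a, L) → aa[q3]aa#aaaa
Step 49: δ(q3, a) = (q3, a, L) → a[q3]aaa#aaaa
Step 50: δ(q3, a) = (q3, a, L) → [q3]aaaa#aaaa
Step 51: δ(q3, a) = (q3, a, L) → [q3]□aaaa#aaaa

No transition is defined for δ(q3, □). By convention the machine halts and rejects.

Final tape (ignoring leading/trailing blanks): aaaa#aaaa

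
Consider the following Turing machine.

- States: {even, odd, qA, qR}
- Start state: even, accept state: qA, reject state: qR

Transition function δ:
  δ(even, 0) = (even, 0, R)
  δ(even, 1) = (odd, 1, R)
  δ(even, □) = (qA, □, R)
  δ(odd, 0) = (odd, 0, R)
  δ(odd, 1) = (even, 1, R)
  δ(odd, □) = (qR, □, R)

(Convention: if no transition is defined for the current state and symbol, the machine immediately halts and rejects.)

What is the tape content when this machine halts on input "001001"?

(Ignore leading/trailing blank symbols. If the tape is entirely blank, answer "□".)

Execution trace:
Initial: [even]001001
Step 1: δ(even, 0) = (even, 0, R) → 0[even]01001
Step 2: δ(even, 0) = (even, 0, R) → 00[even]1001
Step 3: δ(even, 1) = (odd, 1, R) → 001[odd]001
Step 4: δ(odd, 0) = (odd, 0, R) → 0010[odd]01
Step 5: δ(odd, 0) = (odd, 0, R) → 00100[odd]1
Step 6: δ(odd, 1) = (even, 1, R) → 001001[even]□
Step 7: δ(even, □) = (qA, □, R) → 001001□[qA]□

The machine reaches the accept state qA and halts.

Final tape (ignoring leading/trailing blanks): 001001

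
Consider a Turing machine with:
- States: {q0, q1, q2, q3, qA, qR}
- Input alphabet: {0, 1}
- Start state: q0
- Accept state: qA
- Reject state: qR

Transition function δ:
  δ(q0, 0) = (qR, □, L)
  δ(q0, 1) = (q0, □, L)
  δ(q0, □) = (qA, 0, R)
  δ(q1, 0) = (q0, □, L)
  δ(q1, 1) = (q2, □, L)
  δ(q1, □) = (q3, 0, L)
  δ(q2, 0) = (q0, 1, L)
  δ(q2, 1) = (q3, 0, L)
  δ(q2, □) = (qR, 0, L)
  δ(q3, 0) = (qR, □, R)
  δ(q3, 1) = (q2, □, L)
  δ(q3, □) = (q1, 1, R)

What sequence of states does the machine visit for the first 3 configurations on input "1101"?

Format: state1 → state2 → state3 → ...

Execution trace:
Initial: [q0]1101
Step 1: δ(q0, 1) = (q0, □, L) → [q0]□□101
Step 2: δ(q0, □) = (qA, 0, R) → 0[qA]□101

The machine reaches the accept state qA and halts.

State sequence: q0 → q0 → qA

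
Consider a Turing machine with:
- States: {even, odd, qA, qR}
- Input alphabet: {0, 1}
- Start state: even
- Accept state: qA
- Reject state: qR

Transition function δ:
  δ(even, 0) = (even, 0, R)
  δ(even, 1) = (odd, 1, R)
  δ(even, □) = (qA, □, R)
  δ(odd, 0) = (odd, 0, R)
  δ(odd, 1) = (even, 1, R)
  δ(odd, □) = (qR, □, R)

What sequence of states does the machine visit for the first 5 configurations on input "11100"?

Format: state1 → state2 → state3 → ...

Execution trace:
Initial: [even]11100
Step 1: δ(even, 1) = (odd, 1, R) → 1[odd]1100
Step 2: δ(odd, 1) = (even, 1, R) → 11[even]100
Step 3: δ(even, 1) = (odd, 1, R) → 111[odd]00
Step 4: δ(odd, 0) = (odd, 0, R) → 1110[odd]0

State sequence: even → odd → even → odd → odd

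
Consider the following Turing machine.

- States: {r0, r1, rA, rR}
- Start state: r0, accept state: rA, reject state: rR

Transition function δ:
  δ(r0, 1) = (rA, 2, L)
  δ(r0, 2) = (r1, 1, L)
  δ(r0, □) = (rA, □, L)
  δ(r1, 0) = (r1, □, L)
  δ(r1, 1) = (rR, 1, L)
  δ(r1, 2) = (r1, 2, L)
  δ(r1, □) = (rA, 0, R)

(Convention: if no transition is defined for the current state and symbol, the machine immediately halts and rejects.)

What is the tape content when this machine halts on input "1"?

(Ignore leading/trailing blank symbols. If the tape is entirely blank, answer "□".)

Execution trace:
Initial: [r0]1
Step 1: δ(r0, 1) = (rA, 2, L) → [rA]□2

The machine reaches the accept state rA and halts.

Final tape (ignoring leading/trailing blanks): 2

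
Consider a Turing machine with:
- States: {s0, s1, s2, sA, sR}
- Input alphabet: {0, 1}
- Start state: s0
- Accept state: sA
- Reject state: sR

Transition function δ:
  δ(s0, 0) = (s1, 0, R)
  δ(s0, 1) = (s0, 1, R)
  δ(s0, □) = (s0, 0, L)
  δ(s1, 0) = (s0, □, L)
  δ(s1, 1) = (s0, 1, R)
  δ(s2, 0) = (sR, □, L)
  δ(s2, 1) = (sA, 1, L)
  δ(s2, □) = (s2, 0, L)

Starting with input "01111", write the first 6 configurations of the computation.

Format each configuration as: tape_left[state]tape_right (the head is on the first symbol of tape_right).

Transitions applied:
Step 1: δ(s0, 0) = (s1, 0, R)
Step 2: δ(s1, 1) = (s0, 1, R)
Step 3: δ(s0, 1) = (s0, 1, R)
Step 4: δ(s0, 1) = (s0, 1, R)
Step 5: δ(s0, 1) = (s0, 1, R)

The first 6 configurations are:
[s0]01111 ⊢ 0[s1]1111 ⊢ 01[s0]111 ⊢ 011[s0]11 ⊢ 0111[s0]1 ⊢ 01111[s0]□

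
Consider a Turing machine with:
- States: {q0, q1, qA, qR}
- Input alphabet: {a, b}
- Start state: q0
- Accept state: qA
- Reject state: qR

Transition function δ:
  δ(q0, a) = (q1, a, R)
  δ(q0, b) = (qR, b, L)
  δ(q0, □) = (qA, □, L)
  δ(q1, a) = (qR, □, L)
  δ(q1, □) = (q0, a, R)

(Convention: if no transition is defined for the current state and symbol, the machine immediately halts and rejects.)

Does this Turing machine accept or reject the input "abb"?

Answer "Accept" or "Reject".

Execution trace:
Initial: [q0]abb
Step 1: δ(q0, a) = (q1, a, R) → a[q1]bb

No transition is defined for δ(q1, b). By convention the machine halts and rejects.

Answer: Reject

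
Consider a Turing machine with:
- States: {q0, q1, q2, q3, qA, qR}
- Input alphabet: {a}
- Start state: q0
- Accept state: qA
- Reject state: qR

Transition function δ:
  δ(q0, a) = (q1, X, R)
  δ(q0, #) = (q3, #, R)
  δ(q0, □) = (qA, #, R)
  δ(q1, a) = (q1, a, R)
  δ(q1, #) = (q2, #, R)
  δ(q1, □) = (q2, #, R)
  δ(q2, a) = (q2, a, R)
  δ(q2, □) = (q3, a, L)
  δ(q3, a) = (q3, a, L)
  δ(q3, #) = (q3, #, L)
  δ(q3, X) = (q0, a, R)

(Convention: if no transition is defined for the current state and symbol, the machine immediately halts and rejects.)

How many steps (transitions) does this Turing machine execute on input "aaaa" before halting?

Execution trace:
Initial: [q0]aaaa
Step 1: δ(q0, a) = (q1, X, R) → X[q1]aaa
Step 2: δ(q1, a) = (q1, a, R) → Xa[q1]aa
Step 3: δ(q1, a) = (q1, a, R) → Xaa[q1]a
Step 4: δ(q1, a) = (q1, a, R) → Xaaa[q1]□
Step 5: δ(q1, □) = (q2, #, R) → Xaaa#[q2]□
Step 6: δ(q2, □) = (q3, a, L) → Xaaa[q3]#a
Step 7: δ(q3, #) = (q3, #, L) → Xaa[q3]a#a
Step 8: δ(q3, a) = (q3, a, L) → Xa[q3]aa#a
Step 9: δ(q3, a) = (q3, a, L) → X[q3]aaa#a
Step 10: δ(q3, a) = (q3, a, L) → [q3]Xaaa#a
Step 11: δ(q3, X) = (q0, a, R) → a[q0]aaa#a
Step 12: δ(q0, a) = (q1, X, R) → aX[q1]aa#a
Step 13: δ(q1, a) = (q1, a, R) → aXa[q1]a#a
Step 14: δ(q1, a) = (q1, a, R) → aXaa[q1]#a
Step 15: δ(q1, #) = (q2, #, R) → aXaa#[q2]a
Step 16: δ(q2, a) = (q2, a, R) → aXaa#a[q2]□
Step 17: δ(q2, □) = (q3, a, L) → aXaa#[q3]aa
Step 18: δ(q3, a) = (q3, a, L) → aXaa[q3]#aa
Step 19: δ(q3, #) = (q3, #, L) → aXa[q3]a#aa
Step 20: δ(q3, a) = (q3, a, L) → aX[q3]aa#aa
Step 21: δ(q3, a) = (q3, a, L) → a[q3]Xaa#aa
Step 22: δ(q3, X) = (q0, a, R) → aa[q0]aa#aa
Step 23: δ(q0, a) = (q1, X, R) → aaX[q1]a#aa
Step 24: δ(q1, a) = (q1, a, R) → aaXa[q1]#aa
Step 25: δ(q1, #) = (q2, #, R) → aaXa#[q2]aa
Step 26: δ(q2, a) = (q2, a, R) → aaXa#a[q2]a
Step 27: δ(q2, a) = (q2, a, R) → aaXa#aa[q2]□
Step 28: δ(q2, □) = (q3, a, L) → aaXa#a[q3]aa
Step 29: δ(q3, a) = (q3, a, L) → aaXa#[q3]aaa
Step 30: δ(q3, a) = (q3, a, L) → aaXa[q3]#aaa
Step 31: δ(q3, #) = (q3, #, L) → aaX[q3]a#aaa
Step 32: δ(q3, a) = (q3, a, L) → aa[q3]Xa#aaa
Step 33: δ(q3, X) = (q0, a, R) → aaa[q0]a#aaa
Step 34: δ(q0, a) = (q1, X, R) → aaaX[q1]#aaa
Step 35: δ(q1, #) = (q2, #, R) → aaaX#[q2]aaa
Step 36: δ(q2, a) = (q2, a, R) → aaaX#a[q2]aa
Step 37: δ(q2, a) = (q2, a, R) → aaaX#aa[q2]a
Step 38: δ(q2, a) = (q2, a, R) → aaaX#aaa[q2]□
Step 39: δ(q2, □) = (q3, a, L) → aaaX#aa[q3]aa
Step 40: δ(q3, a) = (q3, a, L) → aaaX#a[q3]aaa
Step 41: δ(q3, a) = (q3, a, L) → aaaX#[q3]aaaa
Step 42: δ(q3, a) = (q3, a, L) → aaaX[q3]#aaaa
Step 43: δ(q3, #) = (q3, #, L) → aaa[q3]X#aaaa
Step 44: δ(q3, X) = (q0, a, R) → aaaa[q0]#aaaa
Step 45: δ(q0, #) = (q3, #, R) → aaaa#[q3]aaaa
Step 46: δ(q3, a) = (q3, a, L) → aaaa[q3]#aaaa
Step 47: δ(q3, #) = (q3, #, L) → aaa[q3]a#aaaa
Step 48: δ(q3, a) = (q3, a, L) → aa[q3]aa#aaaa
Step 49: δ(q3, a) = (q3, a, L) → a[q3]aaa#aaaa
Step 50: δ(q3, a) = (q3, a, L) → [q3]aaaa#aaaa
Step 51: δ(q3, a) = (q3, a, L) → [q3]□aaaa#aaaa

No transition is defined for δ(q3, □). By convention the machine halts and rejects.

The machine executed 51 steps before halting.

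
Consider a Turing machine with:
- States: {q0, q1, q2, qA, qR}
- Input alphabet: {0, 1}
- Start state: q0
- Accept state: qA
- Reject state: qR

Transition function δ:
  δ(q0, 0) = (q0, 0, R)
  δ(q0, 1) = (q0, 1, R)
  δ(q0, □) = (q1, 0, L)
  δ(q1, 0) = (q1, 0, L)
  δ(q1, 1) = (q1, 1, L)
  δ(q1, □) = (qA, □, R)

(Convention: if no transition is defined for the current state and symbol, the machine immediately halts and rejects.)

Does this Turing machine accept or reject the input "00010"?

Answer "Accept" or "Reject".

Execution trace:
Initial: [q0]00010
Step 1: δ(q0, 0) = (q0, 0, R) → 0[q0]0010
Step 2: δ(q0, 0) = (q0, 0, R) → 00[q0]010
Step 3: δ(q0, 0) = (q0, 0, R) → 000[q0]10
Step 4: δ(q0, 1) = (q0, 1, R) → 0001[q0]0
Step 5: δ(q0, 0) = (q0, 0, R) → 00010[q0]□
Step 6: δ(q0, □) = (q1, 0, L) → 0001[q1]00
Step 7: δ(q1, 0) = (q1, 0, L) → 000[q1]100
Step 8: δ(q1, 1) = (q1, 1, L) → 00[q1]0100
Step 9: δ(q1, 0) = (q1, 0, L) → 0[q1]00100
Step 10: δ(q1, 0) = (q1, 0, L) → [q1]000100
Step 11: δ(q1, 0) = (q1, 0, L) → [q1]□000100
Step 12: δ(q1, □) = (qA, □, R) → □[qA]000100

The machine reaches the accept state qA and halts.

Answer: Accept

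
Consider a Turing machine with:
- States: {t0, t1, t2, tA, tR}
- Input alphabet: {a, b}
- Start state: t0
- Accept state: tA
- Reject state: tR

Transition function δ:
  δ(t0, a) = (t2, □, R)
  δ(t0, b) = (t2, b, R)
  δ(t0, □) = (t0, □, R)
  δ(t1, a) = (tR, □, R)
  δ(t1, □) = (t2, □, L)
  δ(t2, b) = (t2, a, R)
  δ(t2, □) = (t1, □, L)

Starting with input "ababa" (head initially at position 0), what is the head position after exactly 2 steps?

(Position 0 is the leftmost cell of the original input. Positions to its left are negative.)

Execution trace (head position shown):
Step 0: [t0]ababa  (head at position 0)
Step 1: move right → □[t2]baba  (head at position 1)
Step 2: move right → □a[t2]aba  (head at position 2)

After 2 steps, the head is at position 2.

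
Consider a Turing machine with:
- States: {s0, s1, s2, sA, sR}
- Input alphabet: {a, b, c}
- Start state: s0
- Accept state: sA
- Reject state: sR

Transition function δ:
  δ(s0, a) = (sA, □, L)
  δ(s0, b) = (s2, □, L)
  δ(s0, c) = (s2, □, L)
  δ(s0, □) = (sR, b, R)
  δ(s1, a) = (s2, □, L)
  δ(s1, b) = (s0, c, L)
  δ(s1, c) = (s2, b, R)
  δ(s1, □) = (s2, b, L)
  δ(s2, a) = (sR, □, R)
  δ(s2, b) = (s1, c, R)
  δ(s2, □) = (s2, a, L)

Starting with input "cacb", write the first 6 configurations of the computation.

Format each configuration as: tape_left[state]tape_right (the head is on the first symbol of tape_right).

Transitions applied:
Step 1: δ(s0, c) = (s2, □, L)
Step 2: δ(s2, □) = (s2, a, L)
Step 3: δ(s2, □) = (s2, a, L)
Step 4: δ(s2, □) = (s2, a, L)
Step 5: δ(s2, □) = (s2, a, L)

The first 6 configurations are:
[s0]cacb ⊢ [s2]□□acb ⊢ [s2]□a□acb ⊢ [s2]□aa□acb ⊢ [s2]□aaa□acb ⊢ [s2]□aaaa□acb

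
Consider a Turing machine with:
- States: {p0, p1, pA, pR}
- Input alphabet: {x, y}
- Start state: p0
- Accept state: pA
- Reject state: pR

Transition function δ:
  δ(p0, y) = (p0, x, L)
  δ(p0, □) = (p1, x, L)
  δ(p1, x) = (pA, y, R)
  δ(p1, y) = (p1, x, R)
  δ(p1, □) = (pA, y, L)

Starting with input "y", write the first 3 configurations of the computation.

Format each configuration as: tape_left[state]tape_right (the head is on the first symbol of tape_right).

Transitions applied:
Step 1: δ(p0, y) = (p0, x, L)
Step 2: δ(p0, □) = (p1, x, L)

The first 3 configurations are:
[p0]y ⊢ [p0]□x ⊢ [p1]□xx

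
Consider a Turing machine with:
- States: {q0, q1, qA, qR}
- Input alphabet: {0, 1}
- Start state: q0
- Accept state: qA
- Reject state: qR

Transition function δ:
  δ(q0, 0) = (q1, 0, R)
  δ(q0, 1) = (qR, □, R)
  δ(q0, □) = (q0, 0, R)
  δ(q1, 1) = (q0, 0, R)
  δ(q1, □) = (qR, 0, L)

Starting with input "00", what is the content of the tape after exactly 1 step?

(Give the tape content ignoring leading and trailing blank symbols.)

Execution trace:
Initial: [q0]00
Step 1: δ(q0, 0) = (q1, 0, R) → 0[q1]0

No transition is defined for δ(q1, 0). By convention the machine halts and rejects.

After 1 step, the tape (ignoring leading/trailing blanks) is: 00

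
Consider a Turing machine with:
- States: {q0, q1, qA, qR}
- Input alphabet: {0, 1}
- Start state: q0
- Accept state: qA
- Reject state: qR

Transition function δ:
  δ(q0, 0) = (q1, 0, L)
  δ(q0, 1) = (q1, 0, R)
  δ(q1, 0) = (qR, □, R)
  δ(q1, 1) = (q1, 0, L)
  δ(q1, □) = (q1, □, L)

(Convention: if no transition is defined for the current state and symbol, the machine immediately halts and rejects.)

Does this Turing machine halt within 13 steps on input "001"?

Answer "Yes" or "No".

Execution trace:
Initial: [q0]001
Step 1: δ(q0, 0) = (q1, 0, L) → [q1]□001
Step 2: δ(q1, □) = (q1, □, L) → [q1]□□001
Step 3: δ(q1, □) = (q1, □, L) → [q1]□□□001
Step 4: δ(q1, □) = (q1, □, L) → [q1]□□□□001
Step 5: δ(q1, □) = (q1, □, L) → [q1]□□□□□001
Step 6: δ(q1, □) = (q1, □, L) → [q1]□□□□□□001
Step 7: δ(q1, □) = (q1, □, L) → [q1]□□□□□□□001
Step 8: δ(q1, □) = (q1, □, L) → [q1]□□□□□□□□001
Step 9: δ(q1, □) = (q1, □, L) → [q1]□□□□□□□□□001
Step 10: δ(q1, □) = (q1, □, L) → [q1]□□□□□□□□□□001
Step 11: δ(q1, □) = (q1, □, L) → [q1]□□□□□□□□□□□001
Step 12: δ(q1, □) = (q1, □, L) → [q1]□□□□□□□□□□□□001
Step 13: δ(q1, □) = (q1, □, L) → [q1]□□□□□□□□□□□□□001

The machine has not reached a halting state after 13 steps.
The machine did not halt within the 13-step bound.

Answer: No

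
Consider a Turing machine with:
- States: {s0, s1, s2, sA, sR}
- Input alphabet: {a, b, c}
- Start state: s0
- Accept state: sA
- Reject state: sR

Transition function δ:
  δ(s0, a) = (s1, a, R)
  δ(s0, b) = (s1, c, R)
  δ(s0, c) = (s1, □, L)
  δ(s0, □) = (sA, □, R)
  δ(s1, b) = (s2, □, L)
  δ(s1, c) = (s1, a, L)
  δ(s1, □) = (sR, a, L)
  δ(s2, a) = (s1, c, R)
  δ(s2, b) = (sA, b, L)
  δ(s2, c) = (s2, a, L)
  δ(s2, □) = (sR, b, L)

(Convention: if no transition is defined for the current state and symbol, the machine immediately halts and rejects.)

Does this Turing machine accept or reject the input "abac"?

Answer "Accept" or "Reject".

Execution trace:
Initial: [s0]abac
Step 1: δ(s0, a) = (s1, a, R) → a[s1]bac
Step 2: δ(s1, b) = (s2, □, L) → [s2]a□ac
Step 3: δ(s2, a) = (s1, c, R) → c[s1]□ac
Step 4: δ(s1, □) = (sR, a, L) → [sR]caac

The machine reaches the reject state sR and halts.

Answer: Reject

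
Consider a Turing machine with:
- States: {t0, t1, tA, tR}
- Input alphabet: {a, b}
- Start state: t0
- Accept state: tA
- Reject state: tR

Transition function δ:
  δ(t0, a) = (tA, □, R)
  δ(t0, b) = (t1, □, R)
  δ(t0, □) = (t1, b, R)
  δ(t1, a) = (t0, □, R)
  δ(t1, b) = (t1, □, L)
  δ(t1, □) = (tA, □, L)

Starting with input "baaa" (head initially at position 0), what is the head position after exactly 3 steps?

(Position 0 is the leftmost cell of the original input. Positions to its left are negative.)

Execution trace (head position shown):
Step 0: [t0]baaa  (head at position 0)
Step 1: move right → □[t1]aaa  (head at position 1)
Step 2: move right → □□[t0]aa  (head at position 2)
Step 3: move right → □□□[tA]a  (head at position 3)

After 3 steps, the head is at position 3.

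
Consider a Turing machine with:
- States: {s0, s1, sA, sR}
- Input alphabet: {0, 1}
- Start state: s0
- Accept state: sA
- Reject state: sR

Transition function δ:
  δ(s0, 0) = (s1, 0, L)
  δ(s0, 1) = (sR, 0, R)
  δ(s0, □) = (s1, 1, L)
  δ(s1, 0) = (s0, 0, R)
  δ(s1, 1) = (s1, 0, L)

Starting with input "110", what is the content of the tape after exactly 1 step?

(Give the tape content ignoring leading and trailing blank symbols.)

Execution trace:
Initial: [s0]110
Step 1: δ(s0, 1) = (sR, 0, R) → 0[sR]10

The machine reaches the reject state sR and halts.

After 1 step, the tape (ignoring leading/trailing blanks) is: 010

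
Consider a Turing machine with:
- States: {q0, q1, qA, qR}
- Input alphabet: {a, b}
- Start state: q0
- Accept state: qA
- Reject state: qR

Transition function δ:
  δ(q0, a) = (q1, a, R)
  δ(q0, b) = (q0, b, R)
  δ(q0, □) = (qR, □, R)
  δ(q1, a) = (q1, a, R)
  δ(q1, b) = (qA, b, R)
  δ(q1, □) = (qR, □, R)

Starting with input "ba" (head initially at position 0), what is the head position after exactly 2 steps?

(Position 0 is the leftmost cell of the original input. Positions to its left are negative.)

Execution trace (head position shown):
Step 0: [q0]ba  (head at position 0)
Step 1: move right → b[q0]a  (head at position 1)
Step 2: move right → ba[q1]□  (head at position 2)

After 2 steps, the head is at position 2.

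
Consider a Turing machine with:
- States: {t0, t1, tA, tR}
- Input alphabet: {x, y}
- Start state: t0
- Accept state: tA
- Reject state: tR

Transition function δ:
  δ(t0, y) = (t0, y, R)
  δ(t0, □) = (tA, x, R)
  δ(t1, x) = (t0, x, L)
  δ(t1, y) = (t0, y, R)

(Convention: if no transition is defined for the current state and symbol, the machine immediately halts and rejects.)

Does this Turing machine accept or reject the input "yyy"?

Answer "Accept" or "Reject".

Execution trace:
Initial: [t0]yyy
Step 1: δ(t0, y) = (t0, y, R) → y[t0]yy
Step 2: δ(t0, y) = (t0, y, R) → yy[t0]y
Step 3: δ(t0, y) = (t0, y, R) → yyy[t0]□
Step 4: δ(t0, □) = (tA, x, R) → yyyx[tA]□

The machine reaches the accept state tA and halts.

Answer: Accept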